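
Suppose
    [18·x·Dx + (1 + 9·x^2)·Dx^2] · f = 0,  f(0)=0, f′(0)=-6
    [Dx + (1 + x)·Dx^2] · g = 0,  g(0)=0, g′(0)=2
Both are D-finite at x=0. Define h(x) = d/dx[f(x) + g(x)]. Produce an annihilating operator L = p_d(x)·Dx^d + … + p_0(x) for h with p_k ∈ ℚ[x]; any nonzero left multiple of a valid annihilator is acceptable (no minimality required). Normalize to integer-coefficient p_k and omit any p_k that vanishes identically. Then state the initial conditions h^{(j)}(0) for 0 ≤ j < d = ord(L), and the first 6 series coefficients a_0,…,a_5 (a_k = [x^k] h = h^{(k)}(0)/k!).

f: a_k = 0, -6, 0, 18, 0, -486/5, …
g: a_k = 0, 2, -1, 2/3, -1/2, 2/5, …
f+g: L₀ = lclm(L_f,L_g), ord ≤ 2+2.
Derive L from L₀ (diff closure).
L = (-18 - 54·x + 486·x^2 + 162·x^3) + (-20 - 36·x + 432·x^2 + 972·x^3 + 324·x^4)·Dx + (-1 + 17·x + 18·x^2 + 162·x^3 + 243·x^4 + 81·x^5)·Dx^2  (order 2).
h: a_k = -4, -2, 56, -2, -484, -2, …
ICs: h(0) = -4, h′(0) = -2.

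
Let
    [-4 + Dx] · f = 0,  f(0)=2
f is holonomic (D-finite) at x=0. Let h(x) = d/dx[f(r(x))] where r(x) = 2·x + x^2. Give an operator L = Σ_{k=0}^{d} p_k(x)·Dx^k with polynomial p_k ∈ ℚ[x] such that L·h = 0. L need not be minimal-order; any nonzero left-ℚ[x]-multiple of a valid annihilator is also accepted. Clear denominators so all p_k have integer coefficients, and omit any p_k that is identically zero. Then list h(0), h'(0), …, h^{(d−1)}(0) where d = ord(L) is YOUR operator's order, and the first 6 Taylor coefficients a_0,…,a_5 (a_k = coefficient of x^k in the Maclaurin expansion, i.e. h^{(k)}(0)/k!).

f: a_k = 2, 8, 16, 64/3, 64/3, 256/15, …
f∘r: x↦r, Dx↦Dx/r' in L_f ⇒ L₀.
h₀' ⇒ L via d/dx closure of L₀.
L = (9 + 16·x + 8·x^2) + (-1 - x)·Dx  (order 1).
h: a_k = 16, 144, 704, 7360/3, 6784, 236416/15, …
ICs: h(0) = 16.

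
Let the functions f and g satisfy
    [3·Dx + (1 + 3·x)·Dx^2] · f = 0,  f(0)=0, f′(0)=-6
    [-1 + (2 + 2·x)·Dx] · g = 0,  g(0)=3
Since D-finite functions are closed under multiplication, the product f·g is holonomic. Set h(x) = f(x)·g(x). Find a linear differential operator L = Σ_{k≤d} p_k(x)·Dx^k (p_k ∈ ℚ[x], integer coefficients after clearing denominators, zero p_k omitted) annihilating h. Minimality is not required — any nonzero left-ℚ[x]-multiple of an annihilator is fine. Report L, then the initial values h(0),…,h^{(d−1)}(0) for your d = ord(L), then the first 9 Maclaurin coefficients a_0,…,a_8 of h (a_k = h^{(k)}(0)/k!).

f: a_k = 0, -6, 9, -18, 81/2, -486/5, 243, -4374/7, 6561/4, …
g: a_k = 3, 3/2, -3/8, 3/16, -15/128, 21/256, -63/1024, 99/2048, -1287/32768, …
Sym-product of L_f,L_g gives L₀ (≤ ord 2).
L = (-3 + 3·x) + (8 + 8·x)·Dx + (4 + 20·x + 28·x^2 + 12·x^3)·Dx^2  (order 2).
h: a_k = 0, -18, 18, -153/4, 90, -70947/320, 180189/320, -26213571/17920, 34648749/8960, …
ICs: h(0) = 0, h′(0) = -18.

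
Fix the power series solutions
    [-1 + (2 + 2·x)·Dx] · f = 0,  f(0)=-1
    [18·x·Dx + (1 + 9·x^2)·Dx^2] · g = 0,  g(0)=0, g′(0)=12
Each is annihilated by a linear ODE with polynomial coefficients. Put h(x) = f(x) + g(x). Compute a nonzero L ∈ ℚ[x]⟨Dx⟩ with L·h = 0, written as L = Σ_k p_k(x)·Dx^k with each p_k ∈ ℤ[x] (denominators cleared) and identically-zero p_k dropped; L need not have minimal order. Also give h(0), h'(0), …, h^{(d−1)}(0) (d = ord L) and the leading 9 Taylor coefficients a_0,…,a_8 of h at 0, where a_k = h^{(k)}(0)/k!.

L = (-36 - 90·x + 972·x^2 + 486·x^3)·Dx + (-75 - 144·x + 1818·x^2 + 3888·x^3 + 1701·x^4)·Dx^2 + (-2 + 70·x + 108·x^2 + 684·x^3 + 1134·x^4 + 486·x^5)·Dx^3  (order 3).
h: a_k = -1, 23/2, 1/8, -577/16, 5/128, 248797/1280, 21/1024, -17916135/14336, 429/32768, …
ICs: h(0) = -1, h′(0) = 23/2, h′′(0) = 1/4.

f: a_k = -1, -1/2, 1/8, -1/16, 5/128, -7/256, 21/1024, -33/2048, 429/32768, …
g: a_k = 0, 12, 0, -36, 0, 972/5, 0, -8748/7, 0, …
L₀ := lclm(L_f,L_g); ord L₀ ≤ 1+2.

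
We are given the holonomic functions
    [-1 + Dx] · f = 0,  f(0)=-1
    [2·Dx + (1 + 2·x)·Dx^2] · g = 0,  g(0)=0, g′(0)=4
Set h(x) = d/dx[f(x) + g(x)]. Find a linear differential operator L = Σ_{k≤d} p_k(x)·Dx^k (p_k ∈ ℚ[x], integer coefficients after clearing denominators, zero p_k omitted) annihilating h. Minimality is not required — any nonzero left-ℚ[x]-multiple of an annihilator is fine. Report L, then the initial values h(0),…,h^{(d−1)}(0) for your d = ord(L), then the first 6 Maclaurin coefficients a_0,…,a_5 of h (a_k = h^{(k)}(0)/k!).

f: a_k = -1, -1, -1/2, -1/6, -1/24, -1/120, …
g: a_k = 0, 4, -4, 16/3, -8, 64/5, …
L₀ := lclm(L_f,L_g); ord L₀ ≤ 1+2.
Derive L from L₀ (diff closure).
L = (-10 - 4·x) + (7 - 4·x - 4·x^2)·Dx + (3 + 8·x + 4·x^2)·Dx^2  (order 2).
h: a_k = 3, -9, 31/2, -193/6, 1535/24, -15361/120, …
ICs: h(0) = 3, h′(0) = -9.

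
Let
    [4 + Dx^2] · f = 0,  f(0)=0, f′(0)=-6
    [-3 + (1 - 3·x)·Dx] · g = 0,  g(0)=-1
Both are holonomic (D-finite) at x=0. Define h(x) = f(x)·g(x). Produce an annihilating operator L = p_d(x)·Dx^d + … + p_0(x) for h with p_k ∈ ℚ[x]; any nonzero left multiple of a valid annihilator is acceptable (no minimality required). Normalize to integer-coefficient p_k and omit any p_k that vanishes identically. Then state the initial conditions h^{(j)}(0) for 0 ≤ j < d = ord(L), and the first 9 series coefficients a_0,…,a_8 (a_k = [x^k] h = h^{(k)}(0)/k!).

f: a_k = 0, -6, 0, 4, 0, -4/5, 0, 8/105, 0, …
g: a_k = -1, -3, -9, -27, -81, -243, -729, -2187, -6561, …
h₀=f·g: eliminate ⇒ L₀, order ≤ 2·1.
L = (-4 + 12·x) + 6·Dx + (-1 + 3·x)·Dx^2  (order 2).
h: a_k = 0, 6, 18, 50, 150, 2254/5, 6762/5, 425998/105, 425998/35, …
ICs: h(0) = 0, h′(0) = 6.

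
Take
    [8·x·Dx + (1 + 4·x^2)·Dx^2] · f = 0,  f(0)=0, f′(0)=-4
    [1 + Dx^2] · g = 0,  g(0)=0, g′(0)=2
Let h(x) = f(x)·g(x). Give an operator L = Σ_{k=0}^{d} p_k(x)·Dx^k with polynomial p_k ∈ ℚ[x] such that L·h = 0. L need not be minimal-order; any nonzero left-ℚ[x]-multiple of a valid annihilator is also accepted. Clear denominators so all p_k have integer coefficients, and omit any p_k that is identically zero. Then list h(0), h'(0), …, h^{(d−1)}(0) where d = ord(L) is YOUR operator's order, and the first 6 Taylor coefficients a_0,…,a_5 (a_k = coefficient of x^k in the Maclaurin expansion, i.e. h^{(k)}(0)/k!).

f: a_k = 0, -4, 0, 16/3, 0, -64/5, …
g: a_k = 0, 2, 0, -1/3, 0, 1/60, …
L₀ := L_f ⊗_s L_g (sym. prod.), ord ≤ 4.
L = (85 + 944·x^2 + 416·x^4 + 256·x^6 + 256·x^8) + (144·x + 704·x^3 + 768·x^5 + 1024·x^7)·Dx + (90 + 992·x^2 + 576·x^4 + 512·x^6 + 512·x^8)·Dx^2 + (144·x + 704·x^3 + 768·x^5 + 1024·x^7)·Dx^3 + (5 + 48·x^2 + 160·x^4 + 256·x^6 + 256·x^8)·Dx^4  (order 4).
h: a_k = 0, 0, -8, 0, 12, 0, …
ICs: h(0) = 0, h′(0) = 0, h′′(0) = -16, h′′′(0) = 0.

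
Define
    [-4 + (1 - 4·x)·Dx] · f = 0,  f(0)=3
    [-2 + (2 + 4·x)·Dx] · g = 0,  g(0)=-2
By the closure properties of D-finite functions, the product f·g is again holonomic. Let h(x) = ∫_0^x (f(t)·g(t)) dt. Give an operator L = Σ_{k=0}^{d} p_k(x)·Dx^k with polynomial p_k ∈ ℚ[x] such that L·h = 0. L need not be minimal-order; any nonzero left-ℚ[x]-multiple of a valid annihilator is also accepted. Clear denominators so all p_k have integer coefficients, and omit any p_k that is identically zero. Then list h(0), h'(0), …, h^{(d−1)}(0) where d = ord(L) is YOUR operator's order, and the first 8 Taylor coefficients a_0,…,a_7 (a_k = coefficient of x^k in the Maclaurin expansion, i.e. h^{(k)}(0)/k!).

L = (5 + 4·x)·Dx + (-1 + 2·x + 8·x^2)·Dx^2  (order 2).
h: a_k = 0, -6, -15, -39, -471/4, -7521/20, -10035/8, -240777/56, …
ICs: h(0) = 0, h′(0) = -6.

f: a_k = 3, 12, 48, 192, 768, 3072, 12288, 49152, …
g: a_k = -2, -2, 1, -1, 5/4, -7/4, 21/8, -33/8, …
Sym-product of L_f,L_g gives L₀ (≤ ord 1).
∫: right-multiply L₀ by Dx.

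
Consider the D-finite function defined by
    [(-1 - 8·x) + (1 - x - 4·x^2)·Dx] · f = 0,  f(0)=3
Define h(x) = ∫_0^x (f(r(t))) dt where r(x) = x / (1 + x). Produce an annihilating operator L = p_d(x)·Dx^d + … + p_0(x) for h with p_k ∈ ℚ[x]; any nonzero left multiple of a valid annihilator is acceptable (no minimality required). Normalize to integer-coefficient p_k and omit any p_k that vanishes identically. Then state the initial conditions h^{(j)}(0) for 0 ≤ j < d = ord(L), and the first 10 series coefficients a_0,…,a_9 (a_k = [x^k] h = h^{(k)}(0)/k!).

L = (1 + 9·x)·Dx + (-1 - 2·x + 3·x^2 + 4·x^3)·Dx^2  (order 2).
h: a_k = 0, 3, 3/2, 4, 0, 48/5, -8, 240/7, -54, 464/3, …
ICs: h(0) = 0, h′(0) = 3.

f: a_k = 3, 3, 15, 27, 87, 195, 543, 1323, 3495, 8787, …
Change of var in L_f (x↦r) gives L₀.
Integrate: L := L₀·Dx.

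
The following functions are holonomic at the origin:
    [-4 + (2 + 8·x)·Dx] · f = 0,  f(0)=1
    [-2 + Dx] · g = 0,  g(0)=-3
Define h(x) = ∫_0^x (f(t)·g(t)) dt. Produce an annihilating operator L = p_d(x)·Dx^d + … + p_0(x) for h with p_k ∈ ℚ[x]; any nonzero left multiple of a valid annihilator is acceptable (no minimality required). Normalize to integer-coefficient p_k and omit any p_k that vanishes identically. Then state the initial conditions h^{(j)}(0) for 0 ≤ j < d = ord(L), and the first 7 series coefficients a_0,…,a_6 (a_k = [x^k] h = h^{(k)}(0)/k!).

L = (-4 - 8·x)·Dx + (1 + 4·x)·Dx^2  (order 2).
h: a_k = 0, -3, -6, -4, -4, 8/5, -112/15, …
ICs: h(0) = 0, h′(0) = -3.

f: a_k = 1, 2, -2, 4, -10, 28, -84, …
g: a_k = -3, -6, -6, -4, -2, -4/5, -4/15, …
Product ⇒ symmetric product L₀, ord ≤ 1.
∫: right-multiply L₀ by Dx.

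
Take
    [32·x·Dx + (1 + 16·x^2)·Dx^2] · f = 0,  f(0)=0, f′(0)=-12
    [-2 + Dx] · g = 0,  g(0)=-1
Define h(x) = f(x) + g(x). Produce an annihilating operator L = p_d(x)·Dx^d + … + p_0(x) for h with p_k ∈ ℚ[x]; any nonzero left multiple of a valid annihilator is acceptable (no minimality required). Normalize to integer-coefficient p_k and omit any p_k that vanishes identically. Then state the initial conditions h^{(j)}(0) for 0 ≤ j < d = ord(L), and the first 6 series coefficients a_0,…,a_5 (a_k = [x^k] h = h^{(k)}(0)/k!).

L = (32 - 64·x - 1536·x^2 - 1024·x^3)·Dx + (-18 + 704·x^2 - 512·x^4)·Dx^2 + (1 + 16·x + 32·x^2 + 256·x^3 + 256·x^4)·Dx^3  (order 3).
h: a_k = -1, -14, -2, 188/3, -2/3, -1844/3, …
ICs: h(0) = -1, h′(0) = -14, h′′(0) = -4.

f: a_k = 0, -12, 0, 64, 0, -3072/5, …
g: a_k = -1, -2, -2, -4/3, -2/3, -4/15, …
Sum ⇒ L₀ = lclm(L_f,L_g) in ℚ(x)⟨Dx⟩.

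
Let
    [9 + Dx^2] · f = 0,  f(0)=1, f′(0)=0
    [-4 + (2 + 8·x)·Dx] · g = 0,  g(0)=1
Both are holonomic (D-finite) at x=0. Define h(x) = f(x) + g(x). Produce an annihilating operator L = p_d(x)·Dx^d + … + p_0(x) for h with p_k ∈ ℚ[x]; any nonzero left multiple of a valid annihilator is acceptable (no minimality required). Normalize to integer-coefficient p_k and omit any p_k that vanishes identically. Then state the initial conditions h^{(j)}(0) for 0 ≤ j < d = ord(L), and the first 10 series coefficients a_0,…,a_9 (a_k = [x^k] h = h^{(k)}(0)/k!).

L = (-378 - 1296·x - 2592·x^2) + (45 + 828·x + 3888·x^2 + 5184·x^3)·Dx + (-42 - 144·x - 288·x^2)·Dx^2 + (5 + 92·x + 432·x^2 + 576·x^3)·Dx^3  (order 3).
h: a_k = 2, 2, -13/2, 4, -53/8, 28, -6801/80, 264, -3843111/4480, 2860, …
ICs: h(0) = 2, h′(0) = 2, h′′(0) = -13.

f: a_k = 1, 0, -9/2, 0, 27/8, 0, -81/80, 0, 729/4480, 0, …
g: a_k = 1, 2, -2, 4, -10, 28, -84, 264, -858, 2860, …
f+g: L₀ = lclm(L_f,L_g), ord ≤ 2+1.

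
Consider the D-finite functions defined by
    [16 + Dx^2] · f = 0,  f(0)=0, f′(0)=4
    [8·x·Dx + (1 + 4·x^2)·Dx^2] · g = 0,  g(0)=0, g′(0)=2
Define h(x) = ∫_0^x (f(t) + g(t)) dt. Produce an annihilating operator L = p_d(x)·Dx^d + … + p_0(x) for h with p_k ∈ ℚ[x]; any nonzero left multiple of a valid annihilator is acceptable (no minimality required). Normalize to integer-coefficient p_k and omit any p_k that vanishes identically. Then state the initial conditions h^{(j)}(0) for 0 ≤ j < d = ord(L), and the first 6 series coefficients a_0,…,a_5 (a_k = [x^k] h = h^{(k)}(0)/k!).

f: a_k = 0, 4, 0, -32/3, 0, 128/15, …
g: a_k = 0, 2, 0, -8/3, 0, 32/5, …
L₀ := lclm(L_f,L_g); ord L₀ ≤ 2+2.
h=∫₀ˣh₀: take L = L₀·Dx.
L = (-512·x + 5120·x^3 + 4096·x^5)·Dx^2 + (16 + 512·x^2 + 2304·x^4 + 2048·x^6)·Dx^3 + (-32·x + 320·x^3 + 256·x^5)·Dx^4 + (1 + 32·x^2 + 144·x^4 + 128·x^6)·Dx^5  (order 5).
h: a_k = 0, 0, 3, 0, -10/3, 0, …
ICs: h(0) = 0, h′(0) = 0, h′′(0) = 6, h′′′(0) = 0, h′′′′(0) = -80.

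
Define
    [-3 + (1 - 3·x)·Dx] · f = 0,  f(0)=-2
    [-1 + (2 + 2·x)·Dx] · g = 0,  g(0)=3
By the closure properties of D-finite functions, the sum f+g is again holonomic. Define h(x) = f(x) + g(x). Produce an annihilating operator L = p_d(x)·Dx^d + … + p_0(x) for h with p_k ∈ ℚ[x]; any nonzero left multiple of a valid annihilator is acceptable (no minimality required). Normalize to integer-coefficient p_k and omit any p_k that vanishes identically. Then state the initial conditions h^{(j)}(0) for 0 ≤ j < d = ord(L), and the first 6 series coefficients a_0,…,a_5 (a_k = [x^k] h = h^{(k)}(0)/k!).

f: a_k = -2, -6, -18, -54, -162, -486, …
g: a_k = 3, 3/2, -3/8, 3/16, -15/128, 21/256, …
f+g: L₀ = lclm(L_f,L_g), ord ≤ 1+1.
L = (-39 - 27·x) + (73 + 138·x + 81·x^2)·Dx + (-10 + 2·x + 66·x^2 + 54·x^3)·Dx^2  (order 2).
h: a_k = 1, -9/2, -147/8, -861/16, -20751/128, -124395/256, …
ICs: h(0) = 1, h′(0) = -9/2.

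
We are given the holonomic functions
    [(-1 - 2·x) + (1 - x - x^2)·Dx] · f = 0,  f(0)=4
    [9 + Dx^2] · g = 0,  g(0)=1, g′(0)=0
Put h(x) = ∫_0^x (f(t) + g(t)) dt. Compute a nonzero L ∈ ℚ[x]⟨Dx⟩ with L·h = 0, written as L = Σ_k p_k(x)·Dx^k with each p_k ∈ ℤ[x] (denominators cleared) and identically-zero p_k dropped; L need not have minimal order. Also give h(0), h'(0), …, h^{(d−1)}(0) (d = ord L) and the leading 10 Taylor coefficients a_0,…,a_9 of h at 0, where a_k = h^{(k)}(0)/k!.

f: a_k = 4, 4, 8, 12, 20, 32, 52, 84, 136, 220, …
g: a_k = 1, 0, -9/2, 0, 27/8, 0, -81/80, 0, 729/4480, 0, …
Sum ⇒ L₀ = lclm(L_f,L_g) in ℚ(x)⟨Dx⟩.
Integrate: L := L₀·Dx.
L = (243 + 432·x - 81·x^2 + 216·x^3 + 405·x^4 + 162·x^5)·Dx + (-117 + 225·x + 36·x^2 - 297·x^3 + 54·x^4 + 243·x^5 + 81·x^6)·Dx^2 + (27 + 48·x - 9·x^2 + 24·x^3 + 45·x^4 + 18·x^5)·Dx^3 + (-13 + 25·x + 4·x^2 - 33·x^3 + 6·x^4 + 27·x^5 + 9·x^6)·Dx^4  (order 4).
h: a_k = 0, 5, 2, 7/6, 3, 187/40, 16/3, 4079/560, 21/2, 610009/40320, …
ICs: h(0) = 0, h′(0) = 5, h′′(0) = 4, h′′′(0) = 7.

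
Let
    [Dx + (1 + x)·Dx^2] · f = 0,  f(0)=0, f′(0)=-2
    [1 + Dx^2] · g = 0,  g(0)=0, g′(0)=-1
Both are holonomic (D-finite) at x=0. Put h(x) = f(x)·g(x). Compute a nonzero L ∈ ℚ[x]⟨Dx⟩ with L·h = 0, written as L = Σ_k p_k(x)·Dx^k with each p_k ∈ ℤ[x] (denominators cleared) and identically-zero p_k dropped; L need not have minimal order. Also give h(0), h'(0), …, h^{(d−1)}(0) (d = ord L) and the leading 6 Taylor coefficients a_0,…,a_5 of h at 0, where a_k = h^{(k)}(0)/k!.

f: a_k = 0, -2, 1, -2/3, 1/2, -2/5, …
g: a_k = 0, -1, 0, 1/6, 0, -1/120, …
f·g: L₀ = L_f ⊗_s L_g, ord ≤ 2·2.
L = (-3 + 6·x + 19·x^2 + 16·x^3 + 4·x^4) + (4 + 20·x + 24·x^2 + 8·x^3)·Dx + (20·x + 42·x^2 + 32·x^3 + 8·x^4)·Dx^2 + (4 + 20·x + 24·x^2 + 8·x^3)·Dx^3 + (3 + 14·x + 23·x^2 + 16·x^3 + 4·x^4)·Dx^4  (order 4).
h: a_k = 0, 0, 2, -1, 1/3, -1/3, …
ICs: h(0) = 0, h′(0) = 0, h′′(0) = 4, h′′′(0) = -6.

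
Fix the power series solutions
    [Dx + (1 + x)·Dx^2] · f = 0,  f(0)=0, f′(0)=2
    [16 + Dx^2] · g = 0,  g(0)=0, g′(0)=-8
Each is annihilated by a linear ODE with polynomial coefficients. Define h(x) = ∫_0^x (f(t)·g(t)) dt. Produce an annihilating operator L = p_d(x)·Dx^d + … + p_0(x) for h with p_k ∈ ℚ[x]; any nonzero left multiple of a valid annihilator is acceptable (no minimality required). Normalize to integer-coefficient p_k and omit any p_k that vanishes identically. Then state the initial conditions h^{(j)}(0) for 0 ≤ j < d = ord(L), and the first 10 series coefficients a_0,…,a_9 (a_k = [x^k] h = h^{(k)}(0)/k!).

L = (15072 + 62976·x + 97024·x^2 + 65536·x^3 + 16384·x^4)·Dx + (1984 + 6080·x + 6144·x^2 + 2048·x^3)·Dx^2 + (1950 + 8000·x + 12192·x^2 + 8192·x^3 + 2048·x^4)·Dx^3 + (124 + 380·x + 384·x^2 + 128·x^3)·Dx^4 + (63 + 254·x + 383·x^2 + 256·x^3 + 64·x^4)·Dx^5  (order 5).
h: a_k = 0, 0, 0, -16/3, 2, 112/15, -26/9, -208/63, 17/15, 496/567, …
ICs: h(0) = 0, h′(0) = 0, h′′(0) = 0, h′′′(0) = -32, h′′′′(0) = 48.

f: a_k = 0, 2, -1, 2/3, -1/2, 2/5, -1/3, 2/7, -1/4, 2/9, …
g: a_k = 0, -8, 0, 64/3, 0, -256/15, 0, 2048/315, 0, -4096/2835, …
Sym-product of L_f,L_g gives L₀ (≤ ord 4).
h=∫h₀ ⇒ L = L₀·Dx.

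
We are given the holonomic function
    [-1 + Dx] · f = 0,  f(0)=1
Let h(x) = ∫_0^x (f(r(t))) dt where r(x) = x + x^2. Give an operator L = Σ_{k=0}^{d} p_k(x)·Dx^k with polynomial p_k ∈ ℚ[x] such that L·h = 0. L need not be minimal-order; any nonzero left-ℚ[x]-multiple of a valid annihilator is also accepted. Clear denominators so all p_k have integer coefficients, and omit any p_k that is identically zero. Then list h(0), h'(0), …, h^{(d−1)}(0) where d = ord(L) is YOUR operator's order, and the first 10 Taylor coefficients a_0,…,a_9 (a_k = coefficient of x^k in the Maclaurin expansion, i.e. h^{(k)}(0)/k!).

f: a_k = 1, 1, 1/2, 1/6, 1/24, 1/120, 1/720, 1/5040, 1/40320, 1/362880, …
Substitute x→r, Dx→(1/r')Dx; clear ⇒ L₀.
∫: right-multiply L₀ by Dx.
L = (-1 - 2·x)·Dx + Dx^2  (order 2).
h: a_k = 0, 1, 1/2, 1/2, 7/24, 5/24, 9/80, 331/5040, 1303/40320, 1979/120960, …
ICs: h(0) = 0, h′(0) = 1.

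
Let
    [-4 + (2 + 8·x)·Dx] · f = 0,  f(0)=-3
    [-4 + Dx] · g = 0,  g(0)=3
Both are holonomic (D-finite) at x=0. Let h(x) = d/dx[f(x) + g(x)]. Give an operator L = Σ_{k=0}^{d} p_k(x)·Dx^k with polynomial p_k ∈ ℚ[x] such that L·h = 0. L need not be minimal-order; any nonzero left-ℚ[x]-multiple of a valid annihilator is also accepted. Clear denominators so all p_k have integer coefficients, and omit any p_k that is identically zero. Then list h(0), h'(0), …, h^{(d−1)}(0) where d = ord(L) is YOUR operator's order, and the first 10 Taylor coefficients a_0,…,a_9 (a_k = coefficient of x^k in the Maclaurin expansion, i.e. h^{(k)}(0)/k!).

L = (-40 - 64·x) + (-2 - 64·x - 128·x^2)·Dx + (3 + 20·x + 32·x^2)·Dx^2  (order 2).
h: a_k = 6, 60, 60, 248, -292, 8072/5, -82136/15, 2166256/105, -8106052/105, 275683592/945, …
ICs: h(0) = 6, h′(0) = 60.

f: a_k = -3, -6, 6, -12, 30, -84, 252, -792, 2574, -8580, …
g: a_k = 3, 12, 24, 32, 32, 128/5, 256/15, 1024/105, 512/105, 2048/945, …
L₀ := lclm(L_f,L_g); ord L₀ ≤ 1+1.
h₀' ⇒ L via d/dx closure of L₀.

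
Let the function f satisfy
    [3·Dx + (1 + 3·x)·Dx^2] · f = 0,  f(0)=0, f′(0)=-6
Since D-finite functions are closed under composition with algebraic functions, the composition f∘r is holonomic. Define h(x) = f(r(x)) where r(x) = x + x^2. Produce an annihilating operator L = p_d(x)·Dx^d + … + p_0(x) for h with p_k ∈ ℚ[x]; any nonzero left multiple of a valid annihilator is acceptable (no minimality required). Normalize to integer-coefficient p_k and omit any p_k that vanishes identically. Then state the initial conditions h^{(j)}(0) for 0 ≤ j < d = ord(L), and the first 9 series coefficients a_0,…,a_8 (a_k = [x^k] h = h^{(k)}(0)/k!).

L = (1 + 6·x + 6·x^2)·Dx + (1 + 5·x + 9·x^2 + 6·x^3)·Dx^2  (order 2).
h: a_k = 0, -6, 3, 0, -9/2, 54/5, -18, 162/7, -81/4, …
ICs: h(0) = 0, h′(0) = -6.

f: a_k = 0, -6, 9, -18, 81/2, -486/5, 243, -4374/7, 6561/4, …
L₀ from L_f via x↦r, Dx↦r'^{-1}Dx.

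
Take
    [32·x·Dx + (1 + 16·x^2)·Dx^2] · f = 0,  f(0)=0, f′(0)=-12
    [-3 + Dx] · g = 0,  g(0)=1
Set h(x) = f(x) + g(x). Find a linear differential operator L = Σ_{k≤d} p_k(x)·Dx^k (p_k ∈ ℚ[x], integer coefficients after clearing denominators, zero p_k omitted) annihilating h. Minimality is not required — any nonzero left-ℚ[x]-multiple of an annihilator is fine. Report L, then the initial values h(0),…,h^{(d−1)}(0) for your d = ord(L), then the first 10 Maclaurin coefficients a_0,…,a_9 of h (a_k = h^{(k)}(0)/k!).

f: a_k = 0, -12, 0, 64, 0, -3072/5, 0, 49152/7, 0, -262144/3, …
g: a_k = 1, 3, 9/2, 9/2, 27/8, 81/40, 81/80, 243/560, 729/4480, 243/4480, …
Weyl lclm of L_f,L_g ⇒ L₀ (ord ≤ 3).
L = (96 - 288·x - 4608·x^2 - 4608·x^3)·Dx + (-41 + 1248·x^2 - 2304·x^4)·Dx^2 + (3 + 32·x + 96·x^2 + 512·x^3 + 768·x^4)·Dx^3  (order 3).
h: a_k = 1, -9, 9/2, 137/2, 27/8, -4899/8, 81/80, 3932403/560, 729/4480, -1174404391/13440, …
ICs: h(0) = 1, h′(0) = -9, h′′(0) = 9.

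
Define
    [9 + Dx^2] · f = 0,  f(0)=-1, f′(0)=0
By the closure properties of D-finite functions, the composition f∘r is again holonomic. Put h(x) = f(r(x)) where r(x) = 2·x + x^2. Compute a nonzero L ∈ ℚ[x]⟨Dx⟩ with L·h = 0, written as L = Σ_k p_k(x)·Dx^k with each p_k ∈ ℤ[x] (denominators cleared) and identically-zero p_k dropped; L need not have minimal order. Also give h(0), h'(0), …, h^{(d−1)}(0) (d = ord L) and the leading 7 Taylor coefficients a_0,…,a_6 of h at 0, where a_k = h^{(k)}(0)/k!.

L = (36 + 108·x + 108·x^2 + 36·x^3) - Dx + (1 + x)·Dx^2  (order 2).
h: a_k = -1, 0, 18, 18, -99/2, -108, -81/5, …
ICs: h(0) = -1, h′(0) = 0.

f: a_k = -1, 0, 9/2, 0, -27/8, 0, 81/80, …
L₀ from L_f via x↦r, Dx↦r'^{-1}Dx.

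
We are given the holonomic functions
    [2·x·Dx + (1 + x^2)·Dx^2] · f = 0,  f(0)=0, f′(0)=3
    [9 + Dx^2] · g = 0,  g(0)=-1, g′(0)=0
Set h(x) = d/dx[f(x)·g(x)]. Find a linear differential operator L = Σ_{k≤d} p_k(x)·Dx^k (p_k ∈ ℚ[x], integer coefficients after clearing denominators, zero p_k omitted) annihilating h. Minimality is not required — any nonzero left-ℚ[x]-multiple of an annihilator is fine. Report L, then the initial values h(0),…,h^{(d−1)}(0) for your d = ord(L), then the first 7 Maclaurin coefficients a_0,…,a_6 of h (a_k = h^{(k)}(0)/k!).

L = (20358 + 86886·x^2 + 157437·x^4 + 155520·x^6 + 96228·x^8 + 36450·x^10 + 6561·x^12) + (6372·x + 25596·x^3 + 39960·x^5 + 32400·x^7 + 14580·x^9 + 2916·x^11)·Dx + (3432 + 15828·x^2 + 31110·x^4 + 33588·x^6 + 22032·x^8 + 8424·x^10 + 1458·x^12)·Dx^2 + (708·x + 2844·x^3 + 4440·x^5 + 3600·x^7 + 1620·x^9 + 324·x^11)·Dx^3 + (130 + 686·x^2 + 1513·x^4 + 1812·x^6 + 1260·x^8 + 486·x^10 + 81·x^12)·Dx^4  (order 4).
h: a_k = -3, 0, 87/2, 0, -609/8, 0, 5343/80, …
ICs: h(0) = -3, h′(0) = 0, h′′(0) = 87, h′′′(0) = 0.

f: a_k = 0, 3, 0, -1, 0, 3/5, 0, …
g: a_k = -1, 0, 9/2, 0, -27/8, 0, 81/80, …
f·g: L₀ = L_f ⊗_s L_g, ord ≤ 2·2.
h=h₀': d/dx-closure on L₀ ⇒ L.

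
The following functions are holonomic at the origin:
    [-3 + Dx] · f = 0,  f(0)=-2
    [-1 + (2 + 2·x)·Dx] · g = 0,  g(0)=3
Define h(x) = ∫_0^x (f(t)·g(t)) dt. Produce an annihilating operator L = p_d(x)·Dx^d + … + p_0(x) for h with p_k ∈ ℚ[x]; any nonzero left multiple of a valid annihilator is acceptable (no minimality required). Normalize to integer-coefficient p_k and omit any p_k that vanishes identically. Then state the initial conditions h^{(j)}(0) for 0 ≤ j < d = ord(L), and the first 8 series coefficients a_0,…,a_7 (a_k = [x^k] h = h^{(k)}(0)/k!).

f: a_k = -2, -6, -9, -9, -27/4, -81/20, -81/40, -243/280, …
g: a_k = 3, 3/2, -3/8, 3/16, -15/128, 21/256, -63/1024, 99/2048, …
Product ⇒ symmetric product L₀, ord ≤ 1.
h=∫₀ˣh₀: take L = L₀·Dx.
L = (-7 - 6·x)·Dx + (2 + 2·x)·Dx^2  (order 2).
h: a_k = 0, -6, -21/2, -47/4, -309/32, -2001/320, -4277/1280, -27189/17920, …
ICs: h(0) = 0, h′(0) = -6.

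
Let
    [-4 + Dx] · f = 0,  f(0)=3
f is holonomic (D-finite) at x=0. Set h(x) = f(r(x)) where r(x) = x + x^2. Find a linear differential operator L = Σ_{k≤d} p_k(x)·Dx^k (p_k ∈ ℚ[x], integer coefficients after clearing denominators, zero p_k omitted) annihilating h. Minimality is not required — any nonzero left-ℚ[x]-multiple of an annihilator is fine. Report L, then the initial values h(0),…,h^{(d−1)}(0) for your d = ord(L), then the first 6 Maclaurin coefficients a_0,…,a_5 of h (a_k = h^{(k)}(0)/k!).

L = (-4 - 8·x) + Dx  (order 1).
h: a_k = 3, 12, 36, 80, 152, 1248/5, …
ICs: h(0) = 3.

f: a_k = 3, 12, 24, 32, 32, 128/5, …
Substitute x→r, Dx→(1/r')Dx; clear ⇒ L₀.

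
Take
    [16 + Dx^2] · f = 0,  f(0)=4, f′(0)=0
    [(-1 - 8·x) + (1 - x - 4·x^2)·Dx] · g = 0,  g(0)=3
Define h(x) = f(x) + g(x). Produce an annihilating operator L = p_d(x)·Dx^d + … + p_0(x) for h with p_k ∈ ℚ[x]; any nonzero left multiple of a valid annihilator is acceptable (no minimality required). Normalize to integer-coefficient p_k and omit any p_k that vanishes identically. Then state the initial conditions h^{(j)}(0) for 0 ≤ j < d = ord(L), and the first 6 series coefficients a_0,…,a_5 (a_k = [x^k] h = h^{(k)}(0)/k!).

f: a_k = 4, 0, -32, 0, 128/3, 0, …
g: a_k = 3, 3, 15, 27, 87, 195, …
Sum ⇒ L₀ = lclm(L_f,L_g) in ℚ(x)⟨Dx⟩.
L = (-560 - 4608·x - 1664·x^2 - 6144·x^3 - 10240·x^4 - 16384·x^5) + (208 - 272·x - 896·x^2 + 1408·x^3 + 1536·x^4 - 6144·x^5 - 8192·x^6)·Dx + (-35 - 288·x - 104·x^2 - 384·x^3 - 640·x^4 - 1024·x^5)·Dx^2 + (13 - 17·x - 56·x^2 + 88·x^3 + 96·x^4 - 384·x^5 - 512·x^6)·Dx^3  (order 3).
h: a_k = 7, 3, -17, 27, 389/3, 195, …
ICs: h(0) = 7, h′(0) = 3, h′′(0) = -34.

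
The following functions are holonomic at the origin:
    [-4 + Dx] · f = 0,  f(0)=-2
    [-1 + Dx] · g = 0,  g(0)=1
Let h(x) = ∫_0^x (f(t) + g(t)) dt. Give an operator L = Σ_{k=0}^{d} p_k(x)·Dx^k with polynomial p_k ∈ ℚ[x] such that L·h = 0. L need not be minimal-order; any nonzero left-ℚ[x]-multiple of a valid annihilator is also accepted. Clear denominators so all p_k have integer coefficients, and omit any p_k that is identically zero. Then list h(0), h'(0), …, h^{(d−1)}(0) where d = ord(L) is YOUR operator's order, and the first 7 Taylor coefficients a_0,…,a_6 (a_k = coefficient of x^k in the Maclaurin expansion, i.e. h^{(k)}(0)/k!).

L = 4·Dx - 5·Dx^2 + Dx^3  (order 3).
h: a_k = 0, -1, -7/2, -31/6, -127/24, -511/120, -2047/720, …
ICs: h(0) = 0, h′(0) = -1, h′′(0) = -7.

f: a_k = -2, -8, -16, -64/3, -64/3, -256/15, -512/45, …
g: a_k = 1, 1, 1/2, 1/6, 1/24, 1/120, 1/720, …
f+g: L₀ = lclm(L_f,L_g), ord ≤ 1+1.
h=∫h₀ ⇒ L = L₀·Dx.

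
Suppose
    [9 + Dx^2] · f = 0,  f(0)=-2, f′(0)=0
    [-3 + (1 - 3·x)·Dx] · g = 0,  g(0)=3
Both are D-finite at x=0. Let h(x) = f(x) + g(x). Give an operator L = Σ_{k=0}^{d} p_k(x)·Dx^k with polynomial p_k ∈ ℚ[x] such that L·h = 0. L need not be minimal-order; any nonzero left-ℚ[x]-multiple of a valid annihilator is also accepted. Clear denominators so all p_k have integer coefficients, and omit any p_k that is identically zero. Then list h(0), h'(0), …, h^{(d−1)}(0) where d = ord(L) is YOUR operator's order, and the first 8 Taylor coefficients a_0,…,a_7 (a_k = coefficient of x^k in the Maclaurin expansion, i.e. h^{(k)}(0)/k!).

f: a_k = -2, 0, 9, 0, -27/4, 0, 81/40, 0, …
g: a_k = 3, 9, 27, 81, 243, 729, 2187, 6561, …
Weyl lclm of L_f,L_g ⇒ L₀ (ord ≤ 3).
L = (-63 + 54·x - 81·x^2) + (9 - 45·x + 81·x^2 - 81·x^3)·Dx + (-7 + 6·x - 9·x^2)·Dx^2 + (1 - 5·x + 9·x^2 - 9·x^3)·Dx^3  (order 3).
h: a_k = 1, 9, 36, 81, 945/4, 729, 87561/40, 6561, …
ICs: h(0) = 1, h′(0) = 9, h′′(0) = 72.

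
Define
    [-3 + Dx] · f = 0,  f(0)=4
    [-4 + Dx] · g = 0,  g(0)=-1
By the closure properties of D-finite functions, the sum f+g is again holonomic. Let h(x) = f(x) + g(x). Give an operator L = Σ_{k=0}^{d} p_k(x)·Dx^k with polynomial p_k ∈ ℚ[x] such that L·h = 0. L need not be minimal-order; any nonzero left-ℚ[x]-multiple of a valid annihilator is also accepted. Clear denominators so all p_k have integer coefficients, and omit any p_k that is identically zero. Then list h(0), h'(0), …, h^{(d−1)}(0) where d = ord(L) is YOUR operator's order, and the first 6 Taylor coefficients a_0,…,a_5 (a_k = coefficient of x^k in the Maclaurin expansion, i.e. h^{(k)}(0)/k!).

f: a_k = 4, 12, 18, 18, 27/2, 81/10, …
g: a_k = -1, -4, -8, -32/3, -32/3, -128/15, …
L₀ := lclm(L_f,L_g); ord L₀ ≤ 1+1.
L = 12 - 7·Dx + Dx^2  (order 2).
h: a_k = 3, 8, 10, 22/3, 17/6, -13/30, …
ICs: h(0) = 3, h′(0) = 8.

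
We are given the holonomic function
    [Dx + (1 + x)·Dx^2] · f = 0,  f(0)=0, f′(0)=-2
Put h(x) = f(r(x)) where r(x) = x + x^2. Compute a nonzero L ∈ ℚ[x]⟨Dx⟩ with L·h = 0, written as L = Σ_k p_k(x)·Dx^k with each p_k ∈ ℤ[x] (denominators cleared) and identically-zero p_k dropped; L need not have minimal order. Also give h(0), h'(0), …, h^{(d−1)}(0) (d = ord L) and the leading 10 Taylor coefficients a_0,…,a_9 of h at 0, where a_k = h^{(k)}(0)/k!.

f: a_k = 0, -2, 1, -2/3, 1/2, -2/5, 1/3, -2/7, 1/4, -2/9, …
f∘r: x↦r, Dx↦Dx/r' in L_f ⇒ L₀.
L = (-1 + 2·x + 2·x^2)·Dx + (1 + 3·x + 3·x^2 + 2·x^3)·Dx^2  (order 2).
h: a_k = 0, -2, -1, 4/3, -1/2, -2/5, 2/3, -2/7, -1/4, 4/9, …
ICs: h(0) = 0, h′(0) = -2.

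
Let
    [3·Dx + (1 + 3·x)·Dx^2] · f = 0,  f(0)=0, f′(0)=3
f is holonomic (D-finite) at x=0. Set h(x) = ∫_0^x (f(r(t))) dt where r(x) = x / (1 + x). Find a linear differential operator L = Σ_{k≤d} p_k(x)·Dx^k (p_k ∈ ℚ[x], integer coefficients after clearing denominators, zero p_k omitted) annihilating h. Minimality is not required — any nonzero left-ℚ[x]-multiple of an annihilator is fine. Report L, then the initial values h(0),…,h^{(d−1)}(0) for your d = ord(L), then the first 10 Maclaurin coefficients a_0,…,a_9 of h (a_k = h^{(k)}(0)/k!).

f: a_k = 0, 3, -9/2, 9, -81/4, 243/5, -243/2, 2187/7, -6561/8, 2187, …
Substitute x→r, Dx→(1/r')Dx; clear ⇒ L₀.
∫: right-multiply L₀ by Dx.
L = (5 + 8·x)·Dx^2 + (1 + 5·x + 4·x^2)·Dx^3  (order 3).
h: a_k = 0, 0, 3/2, -5/2, 21/4, -51/4, 341/10, -195/2, 16383/56, -21845/24, …
ICs: h(0) = 0, h′(0) = 0, h′′(0) = 3.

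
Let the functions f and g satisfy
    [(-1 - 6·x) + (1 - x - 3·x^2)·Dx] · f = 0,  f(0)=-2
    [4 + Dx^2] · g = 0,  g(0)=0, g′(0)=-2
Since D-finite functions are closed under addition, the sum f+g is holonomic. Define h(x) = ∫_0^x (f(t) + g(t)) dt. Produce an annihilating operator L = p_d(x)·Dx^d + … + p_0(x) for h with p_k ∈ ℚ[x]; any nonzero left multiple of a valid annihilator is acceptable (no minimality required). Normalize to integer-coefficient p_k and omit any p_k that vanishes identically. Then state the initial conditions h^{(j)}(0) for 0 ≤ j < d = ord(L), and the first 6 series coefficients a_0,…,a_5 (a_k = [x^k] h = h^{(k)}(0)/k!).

f: a_k = -2, -2, -8, -14, -38, -80, …
g: a_k = 0, -2, 0, 4/3, 0, -4/15, …
h₀=f+g: left-lcm gives L₀, ord ≤ 3.
h=∫₀ˣh₀: take L = L₀·Dx.
L = (92 + 608·x + 512·x^2 + 1104·x^3 + 360·x^4 + 432·x^5)·Dx + (-24 + 4·x + 24·x^2 + 80·x^3 + 180·x^4 + 216·x^5 + 216·x^6)·Dx^2 + (23 + 152·x + 128·x^2 + 276·x^3 + 90·x^4 + 108·x^5)·Dx^3 + (-6 + x + 6·x^2 + 20·x^3 + 45·x^4 + 54·x^5 + 54·x^6)·Dx^4  (order 4).
h: a_k = 0, -2, -2, -8/3, -19/6, -38/5, …
ICs: h(0) = 0, h′(0) = -2, h′′(0) = -4, h′′′(0) = -16.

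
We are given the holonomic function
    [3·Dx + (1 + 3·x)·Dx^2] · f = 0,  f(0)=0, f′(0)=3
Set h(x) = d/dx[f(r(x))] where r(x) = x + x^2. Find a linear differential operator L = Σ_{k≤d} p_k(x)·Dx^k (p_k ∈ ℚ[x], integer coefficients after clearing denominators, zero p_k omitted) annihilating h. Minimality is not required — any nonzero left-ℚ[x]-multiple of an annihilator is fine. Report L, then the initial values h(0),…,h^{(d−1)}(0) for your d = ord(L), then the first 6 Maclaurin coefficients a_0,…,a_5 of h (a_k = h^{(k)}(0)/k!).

L = (1 + 6·x + 6·x^2) + (1 + 5·x + 9·x^2 + 6·x^3)·Dx  (order 1).
h: a_k = 3, -3, 0, 9, -27, 54, …
ICs: h(0) = 3.

f: a_k = 0, 3, -9/2, 9, -81/4, 243/5, …
L₀ from L_f via x↦r, Dx↦r'^{-1}Dx.
Derive L from L₀ (diff closure).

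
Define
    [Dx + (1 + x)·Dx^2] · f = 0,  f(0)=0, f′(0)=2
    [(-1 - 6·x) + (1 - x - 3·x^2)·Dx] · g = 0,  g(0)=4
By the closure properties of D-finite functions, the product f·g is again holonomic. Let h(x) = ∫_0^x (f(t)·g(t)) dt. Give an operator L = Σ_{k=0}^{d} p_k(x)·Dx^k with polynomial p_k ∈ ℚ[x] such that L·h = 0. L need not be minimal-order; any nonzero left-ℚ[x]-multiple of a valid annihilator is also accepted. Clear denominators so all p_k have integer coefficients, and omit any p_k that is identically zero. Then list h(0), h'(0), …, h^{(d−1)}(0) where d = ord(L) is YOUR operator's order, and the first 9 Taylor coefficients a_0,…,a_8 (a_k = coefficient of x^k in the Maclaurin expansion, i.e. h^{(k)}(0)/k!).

f: a_k = 0, 2, -1, 2/3, -1/2, 2/5, -1/3, 2/7, -1/4, …
g: a_k = 4, 4, 16, 28, 76, 160, 388, 868, 2032, …
Product ⇒ symmetric product L₀, ord ≤ 2.
Integrate: L := L₀·Dx.
L = (7 + 12·x)·Dx + (1 + 15·x + 15·x^2)·Dx^2 + (-1 + 4·x^2 + 3·x^3)·Dx^3  (order 3).
h: a_k = 0, 0, 4, 4/3, 23/3, 122/15, 1007/45, 3824/105, 34591/420, …
ICs: h(0) = 0, h′(0) = 0, h′′(0) = 8.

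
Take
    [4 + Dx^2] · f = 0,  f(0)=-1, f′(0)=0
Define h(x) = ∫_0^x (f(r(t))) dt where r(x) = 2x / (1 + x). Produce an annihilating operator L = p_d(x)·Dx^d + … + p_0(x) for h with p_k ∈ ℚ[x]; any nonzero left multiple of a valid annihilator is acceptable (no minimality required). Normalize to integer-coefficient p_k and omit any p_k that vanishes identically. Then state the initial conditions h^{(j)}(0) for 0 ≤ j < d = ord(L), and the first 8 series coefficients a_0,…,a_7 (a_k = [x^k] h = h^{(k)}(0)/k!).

L = 16·Dx + (2 + 6·x + 6·x^2 + 2·x^3)·Dx^2 + (1 + 4·x + 6·x^2 + 4·x^3 + x^4)·Dx^3  (order 3).
h: a_k = 0, -1, 0, 8/3, -4, 8/3, 16/9, -392/45, …
ICs: h(0) = 0, h′(0) = -1, h′′(0) = 0.

f: a_k = -1, 0, 2, 0, -2/3, 0, 4/45, 0, …
f∘r: x↦r, Dx↦Dx/r' in L_f ⇒ L₀.
Integrate: L := L₀·Dx.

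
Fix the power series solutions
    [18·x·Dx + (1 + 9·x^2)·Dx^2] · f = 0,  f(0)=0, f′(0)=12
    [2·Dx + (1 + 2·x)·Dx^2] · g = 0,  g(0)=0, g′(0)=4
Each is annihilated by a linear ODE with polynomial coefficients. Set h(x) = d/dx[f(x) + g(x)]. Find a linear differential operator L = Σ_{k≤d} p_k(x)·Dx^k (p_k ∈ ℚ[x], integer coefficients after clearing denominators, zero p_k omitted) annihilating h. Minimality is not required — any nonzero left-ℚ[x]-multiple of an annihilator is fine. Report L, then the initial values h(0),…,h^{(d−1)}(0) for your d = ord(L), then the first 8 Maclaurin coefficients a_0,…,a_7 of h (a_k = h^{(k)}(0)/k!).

L = (-18 - 108·x + 486·x^2 + 324·x^3) + (-13 - 36·x + 135·x^2 + 972·x^3 + 648·x^4)·Dx + (-1 + 7·x + 18·x^2 + 81·x^3 + 243·x^4 + 162·x^5)·Dx^2  (order 2).
h: a_k = 16, -8, -92, -32, 1036, -128, -8492, -512, …
ICs: h(0) = 16, h′(0) = -8.

f: a_k = 0, 12, 0, -36, 0, 972/5, 0, -8748/7, …
g: a_k = 0, 4, -4, 16/3, -8, 64/5, -64/3, 256/7, …
Weyl lclm of L_f,L_g ⇒ L₀ (ord ≤ 4).
h=h₀': d/dx-closure on L₀ ⇒ L.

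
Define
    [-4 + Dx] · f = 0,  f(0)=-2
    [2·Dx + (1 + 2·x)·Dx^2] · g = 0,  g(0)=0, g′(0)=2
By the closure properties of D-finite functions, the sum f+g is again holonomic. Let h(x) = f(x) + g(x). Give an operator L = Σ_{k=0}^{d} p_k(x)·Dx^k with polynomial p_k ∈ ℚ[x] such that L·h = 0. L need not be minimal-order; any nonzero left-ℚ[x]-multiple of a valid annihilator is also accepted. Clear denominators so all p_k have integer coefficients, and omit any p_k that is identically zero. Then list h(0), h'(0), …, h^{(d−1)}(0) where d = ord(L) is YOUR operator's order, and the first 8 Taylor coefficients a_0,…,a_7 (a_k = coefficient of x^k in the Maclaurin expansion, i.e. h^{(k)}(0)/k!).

f: a_k = -2, -8, -16, -64/3, -64/3, -256/15, -512/45, -2048/315, …
g: a_k = 0, 2, -2, 8/3, -4, 32/5, -32/3, 128/7, …
L₀ := lclm(L_f,L_g); ord L₀ ≤ 1+2.
L = (-32 - 32·x)·Dx + (-4 - 32·x - 32·x^2)·Dx^2 + (3 + 10·x + 8·x^2)·Dx^3  (order 3).
h: a_k = -2, -6, -18, -56/3, -76/3, -32/3, -992/45, 3712/315, …
ICs: h(0) = -2, h′(0) = -6, h′′(0) = -36.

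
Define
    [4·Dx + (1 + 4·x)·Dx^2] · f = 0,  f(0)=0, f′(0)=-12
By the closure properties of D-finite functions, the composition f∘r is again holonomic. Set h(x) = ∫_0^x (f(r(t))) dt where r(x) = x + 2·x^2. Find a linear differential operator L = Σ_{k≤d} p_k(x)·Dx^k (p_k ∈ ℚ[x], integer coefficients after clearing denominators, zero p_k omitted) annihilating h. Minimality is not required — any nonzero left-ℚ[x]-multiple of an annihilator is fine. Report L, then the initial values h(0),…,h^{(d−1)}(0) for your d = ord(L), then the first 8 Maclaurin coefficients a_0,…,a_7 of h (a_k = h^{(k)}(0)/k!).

f: a_k = 0, -12, 24, -64, 192, -3072/5, 2048, -49152/7, …
L₀ from L_f via x↦r, Dx↦r'^{-1}Dx.
h=∫₀ˣh₀: take L = L₀·Dx.
L = (16·x + 32·x^2)·Dx^2 + (1 + 8·x + 24·x^2 + 32·x^3)·Dx^3  (order 3).
h: a_k = 0, 0, -6, 0, 8, -96/5, 128/5, 0, …
ICs: h(0) = 0, h′(0) = 0, h′′(0) = -12.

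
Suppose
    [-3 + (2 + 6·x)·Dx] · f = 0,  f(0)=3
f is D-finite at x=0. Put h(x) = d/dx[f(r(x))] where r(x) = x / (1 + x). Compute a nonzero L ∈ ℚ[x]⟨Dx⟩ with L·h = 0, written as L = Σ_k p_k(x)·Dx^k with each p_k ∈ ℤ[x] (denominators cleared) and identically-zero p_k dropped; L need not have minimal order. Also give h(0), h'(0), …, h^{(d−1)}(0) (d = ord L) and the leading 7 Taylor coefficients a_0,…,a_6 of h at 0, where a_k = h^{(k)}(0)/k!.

f: a_k = 3, 9/2, -27/8, 81/16, -1215/128, 5103/256, -45927/1024, …
f∘r: x↦r, Dx↦Dx/r' in L_f ⇒ L₀.
Differentiate: ansatz ord ≤ ord L₀ ⇒ L.
L = (-7 - 16·x) + (-2 - 10·x - 8·x^2)·Dx  (order 1).
h: a_k = 9/2, -63/4, 783/16, -5031/32, 136035/256, -956745/512, 13825035/2048, …
ICs: h(0) = 9/2.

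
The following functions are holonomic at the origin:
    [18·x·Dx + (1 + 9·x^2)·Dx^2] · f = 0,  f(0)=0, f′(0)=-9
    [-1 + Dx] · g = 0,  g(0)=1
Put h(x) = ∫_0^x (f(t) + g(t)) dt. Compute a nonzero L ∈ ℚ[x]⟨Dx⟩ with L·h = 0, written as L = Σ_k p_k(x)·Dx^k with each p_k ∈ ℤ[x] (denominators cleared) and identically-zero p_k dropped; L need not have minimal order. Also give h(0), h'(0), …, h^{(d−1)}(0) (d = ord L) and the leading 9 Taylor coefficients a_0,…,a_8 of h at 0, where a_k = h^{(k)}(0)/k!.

f: a_k = 0, -9, 0, 27, 0, -729/5, 0, 6561/7, 0, …
g: a_k = 1, 1, 1/2, 1/6, 1/24, 1/120, 1/720, 1/5040, 1/40320, …
Weyl lclm of L_f,L_g ⇒ L₀ (ord ≤ 3).
h=∫₀ˣh₀: take L = L₀·Dx.
L = (18 - 18·x - 486·x^2 - 162·x^3)·Dx^2 + (-19 + 468·x^2 - 81·x^4)·Dx^3 + (1 + 18·x + 18·x^2 + 162·x^3 + 81·x^4)·Dx^4  (order 4).
h: a_k = 0, 1, -4, 1/6, 163/24, 1/120, -3499/144, 1/5040, 4723921/40320, …
ICs: h(0) = 0, h′(0) = 1, h′′(0) = -8, h′′′(0) = 1.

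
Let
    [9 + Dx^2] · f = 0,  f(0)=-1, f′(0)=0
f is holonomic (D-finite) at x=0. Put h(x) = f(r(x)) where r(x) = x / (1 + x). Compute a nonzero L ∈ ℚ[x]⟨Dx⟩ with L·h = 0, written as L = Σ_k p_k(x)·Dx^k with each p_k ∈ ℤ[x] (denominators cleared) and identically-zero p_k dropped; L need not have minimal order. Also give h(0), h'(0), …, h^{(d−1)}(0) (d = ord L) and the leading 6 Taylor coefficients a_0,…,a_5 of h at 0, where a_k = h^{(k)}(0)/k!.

L = 9 + (2 + 6·x + 6·x^2 + 2·x^3)·Dx + (1 + 4·x + 6·x^2 + 4·x^3 + x^4)·Dx^2  (order 2).
h: a_k = -1, 0, 9/2, -9, 81/8, -9/2, …
ICs: h(0) = -1, h′(0) = 0.

f: a_k = -1, 0, 9/2, 0, -27/8, 0, …
L₀ from L_f via x↦r, Dx↦r'^{-1}Dx.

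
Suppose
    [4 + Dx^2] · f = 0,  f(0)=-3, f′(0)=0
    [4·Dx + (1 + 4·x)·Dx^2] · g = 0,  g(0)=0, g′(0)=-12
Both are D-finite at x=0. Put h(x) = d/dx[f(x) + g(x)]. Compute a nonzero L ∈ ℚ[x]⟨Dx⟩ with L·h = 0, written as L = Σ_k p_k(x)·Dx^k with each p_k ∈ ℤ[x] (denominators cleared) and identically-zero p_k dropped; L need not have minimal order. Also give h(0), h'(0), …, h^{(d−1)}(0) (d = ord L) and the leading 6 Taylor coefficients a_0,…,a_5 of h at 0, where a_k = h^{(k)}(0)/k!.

f: a_k = -3, 0, 6, 0, -2, 0, …
g: a_k = 0, -12, 24, -64, 192, -3072/5, …
f+g: L₀ = lclm(L_f,L_g), ord ≤ 2+2.
h=h₀': d/dx-closure on L₀ ⇒ L.
L = (400 + 128·x + 256·x^2) + (36 + 176·x + 192·x^2 + 256·x^3)·Dx + (100 + 32·x + 64·x^2)·Dx^2 + (9 + 44·x + 48·x^2 + 64·x^3)·Dx^3  (order 3).
h: a_k = -12, 60, -192, 760, -3072, 61448/5, …
ICs: h(0) = -12, h′(0) = 60, h′′(0) = -384.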